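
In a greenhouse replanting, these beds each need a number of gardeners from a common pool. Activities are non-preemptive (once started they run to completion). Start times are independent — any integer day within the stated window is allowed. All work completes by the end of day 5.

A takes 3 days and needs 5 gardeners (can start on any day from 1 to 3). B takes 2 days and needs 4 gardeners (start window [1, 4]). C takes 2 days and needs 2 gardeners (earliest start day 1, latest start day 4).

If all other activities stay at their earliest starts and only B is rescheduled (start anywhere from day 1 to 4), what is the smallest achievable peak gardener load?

B@1: d1:11  d2:11  d3:5  d4:0  d5:0 → peak 11
B@2: d1:7  d2:11  d3:9  d4:0  d5:0 → peak 11
B@3: d1:7  d2:7  d3:9  d4:4  d5:0 → peak 9
B@4: d1:7  d2:7  d3:5  d4:4  d5:4 → peak 7
Best is B@4, peak 7.

7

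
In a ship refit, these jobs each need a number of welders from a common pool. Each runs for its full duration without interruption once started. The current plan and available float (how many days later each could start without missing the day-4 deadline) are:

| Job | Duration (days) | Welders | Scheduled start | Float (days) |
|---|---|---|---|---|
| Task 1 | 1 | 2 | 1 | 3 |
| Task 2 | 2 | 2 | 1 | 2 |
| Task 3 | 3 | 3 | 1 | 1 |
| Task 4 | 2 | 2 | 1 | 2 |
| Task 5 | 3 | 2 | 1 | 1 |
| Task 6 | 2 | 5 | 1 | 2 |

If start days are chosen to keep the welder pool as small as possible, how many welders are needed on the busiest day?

10

Early-start (Task 1@1, Task 2@1, Task 3@1, Task 4@1, Task 5@1, Task 6@1) gives peak 16: d1:16  d2:14  d3:5  d4:0.
Shift Task 5→2, Task 6→3.
Schedule Task 1@1, Task 2@1, Task 3@1, Task 4@1, Task 5@2, Task 6@3: d1:9  d2:9  d3:10  d4:7 — peak 10.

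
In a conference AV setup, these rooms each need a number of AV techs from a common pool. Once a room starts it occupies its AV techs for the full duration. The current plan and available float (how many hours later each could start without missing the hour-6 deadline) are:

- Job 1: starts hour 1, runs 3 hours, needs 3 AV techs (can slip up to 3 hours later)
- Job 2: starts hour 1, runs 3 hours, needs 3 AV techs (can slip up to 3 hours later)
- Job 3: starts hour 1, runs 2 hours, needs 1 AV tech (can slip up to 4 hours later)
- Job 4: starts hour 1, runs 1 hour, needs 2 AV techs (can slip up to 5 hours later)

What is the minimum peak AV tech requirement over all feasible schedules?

5

Early-start (Job 1@1, Job 2@1, Job 3@1, Job 4@1) gives peak 9: h1:9  h2:7  h3:6  h4:0  h5:0  h6:0.
Shift Job 2→4, Job 4→3.
Schedule Job 1@1, Job 2@4, Job 3@1, Job 4@3: h1:4  h2:4  h3:5  h4:3  h5:3  h6:3 — peak 5.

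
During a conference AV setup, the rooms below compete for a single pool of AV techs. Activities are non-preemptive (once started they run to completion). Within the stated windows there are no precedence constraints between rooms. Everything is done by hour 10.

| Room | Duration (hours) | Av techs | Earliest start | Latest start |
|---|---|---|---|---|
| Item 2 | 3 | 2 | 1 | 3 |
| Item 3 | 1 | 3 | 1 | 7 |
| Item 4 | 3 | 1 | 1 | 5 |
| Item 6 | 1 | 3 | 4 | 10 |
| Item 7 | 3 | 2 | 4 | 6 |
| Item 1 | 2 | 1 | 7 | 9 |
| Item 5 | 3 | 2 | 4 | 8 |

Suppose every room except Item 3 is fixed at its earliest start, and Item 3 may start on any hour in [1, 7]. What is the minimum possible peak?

Item 3@1: h1:6  h2:3  h3:3  h4:7  h5:4  h6:4  h7:1  h8:1  h9:0  h10:0 → peak 7
Item 3@2: h1:3  h2:6  h3:3  h4:7  h5:4  h6:4  h7:1  h8:1  h9:0  h10:0 → peak 7
Item 3@3: h1:3  h2:3  h3:6  h4:7  h5:4  h6:4  h7:1  h8:1  h9:0  h10:0 → peak 7
Item 3@4: h1:3  h2:3  h3:3  h4:10  h5:4  h6:4  h7:1  h8:1  h9:0  h10:0 → peak 10
Item 3@5: h1:3  h2:3  h3:3  h4:7  h5:7  h6:4  h7:1  h8:1  h9:0  h10:0 → peak 7
Item 3@6: h1:3  h2:3  h3:3  h4:7  h5:4  h6:7  h7:1  h8:1  h9:0  h10:0 → peak 7
Item 3@7: h1:3  h2:3  h3:3  h4:7  h5:4  h6:4  h7:4  h8:1  h9:0  h10:0 → peak 7
Best is Item 3@1, peak 7.

7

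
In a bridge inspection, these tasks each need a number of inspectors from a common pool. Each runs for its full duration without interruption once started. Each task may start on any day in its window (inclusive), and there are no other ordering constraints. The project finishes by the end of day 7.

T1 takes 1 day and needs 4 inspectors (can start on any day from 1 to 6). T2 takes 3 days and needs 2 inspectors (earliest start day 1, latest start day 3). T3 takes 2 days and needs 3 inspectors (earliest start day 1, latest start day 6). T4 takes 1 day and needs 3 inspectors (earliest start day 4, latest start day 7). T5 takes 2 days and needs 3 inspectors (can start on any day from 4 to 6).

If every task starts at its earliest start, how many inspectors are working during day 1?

9

At early start, day 1 has: T1, T2, T3.
Demand: 4 + 2 + 3 = 9.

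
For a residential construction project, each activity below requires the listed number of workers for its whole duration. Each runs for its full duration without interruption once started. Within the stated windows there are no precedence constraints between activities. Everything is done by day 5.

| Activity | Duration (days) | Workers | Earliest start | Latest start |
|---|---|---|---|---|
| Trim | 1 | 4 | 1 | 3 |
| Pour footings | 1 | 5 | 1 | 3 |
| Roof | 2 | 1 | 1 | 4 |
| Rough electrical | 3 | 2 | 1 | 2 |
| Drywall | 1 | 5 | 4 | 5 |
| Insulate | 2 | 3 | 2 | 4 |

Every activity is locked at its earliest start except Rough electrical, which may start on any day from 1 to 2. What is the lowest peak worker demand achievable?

Rough electrical@1: d1:12  d2:6  d3:5  d4:5  d5:0 → peak 12
Rough electrical@2: d1:10  d2:6  d3:5  d4:7  d5:0 → peak 10
Best is Rough electrical@2, peak 10.

10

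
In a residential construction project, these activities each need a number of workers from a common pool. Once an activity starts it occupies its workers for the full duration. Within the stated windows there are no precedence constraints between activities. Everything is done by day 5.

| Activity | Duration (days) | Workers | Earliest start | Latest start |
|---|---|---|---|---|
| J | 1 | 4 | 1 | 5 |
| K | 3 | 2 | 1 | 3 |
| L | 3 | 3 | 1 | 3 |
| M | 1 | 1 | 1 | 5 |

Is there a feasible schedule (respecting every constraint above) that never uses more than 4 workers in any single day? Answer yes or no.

The minimum achievable peak is 5; 4 < 5, so no feasible schedule stays within the cap.

no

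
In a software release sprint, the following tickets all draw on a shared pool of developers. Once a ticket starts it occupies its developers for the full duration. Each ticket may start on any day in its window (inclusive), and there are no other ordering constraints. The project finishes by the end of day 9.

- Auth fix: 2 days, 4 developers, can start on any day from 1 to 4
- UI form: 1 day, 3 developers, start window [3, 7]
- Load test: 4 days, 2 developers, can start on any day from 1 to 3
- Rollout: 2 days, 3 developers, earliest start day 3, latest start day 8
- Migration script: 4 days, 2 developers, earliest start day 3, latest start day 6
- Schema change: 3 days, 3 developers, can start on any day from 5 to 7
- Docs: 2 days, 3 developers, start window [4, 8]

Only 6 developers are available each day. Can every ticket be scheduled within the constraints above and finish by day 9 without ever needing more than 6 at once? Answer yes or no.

Schedule Auth fix@1, UI form@3, Load test@1, Rollout@4, Migration script@6, Schema change@5, Docs@8: d1:6  d2:6  d3:5  d4:5  d5:6  d6:5  d7:5  d8:5  d9:5 — peak 6 ≤ 6.

yes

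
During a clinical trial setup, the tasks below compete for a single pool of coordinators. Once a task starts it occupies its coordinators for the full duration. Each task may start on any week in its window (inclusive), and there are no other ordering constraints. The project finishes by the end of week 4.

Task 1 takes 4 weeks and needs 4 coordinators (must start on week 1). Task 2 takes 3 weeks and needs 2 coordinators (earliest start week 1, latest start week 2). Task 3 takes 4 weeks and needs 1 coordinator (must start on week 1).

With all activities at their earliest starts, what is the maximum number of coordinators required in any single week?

Early-start schedule: Task 1@1, Task 2@1, Task 3@1.
Load per week: week 1: 7, week 2: 7, week 3: 7, week 4: 5.
Peak is 7.

7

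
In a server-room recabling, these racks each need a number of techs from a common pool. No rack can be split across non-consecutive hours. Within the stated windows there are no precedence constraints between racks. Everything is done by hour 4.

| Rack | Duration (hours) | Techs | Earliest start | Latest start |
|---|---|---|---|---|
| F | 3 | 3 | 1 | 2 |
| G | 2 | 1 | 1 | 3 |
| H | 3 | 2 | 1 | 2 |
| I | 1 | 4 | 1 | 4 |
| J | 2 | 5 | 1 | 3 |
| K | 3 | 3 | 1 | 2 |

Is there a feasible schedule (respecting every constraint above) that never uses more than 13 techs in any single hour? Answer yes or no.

yes

Schedule F@1, G@1, H@1, I@1, J@3, K@1: h1:13  h2:9  h3:13  h4:5 — peak 13 ≤ 13.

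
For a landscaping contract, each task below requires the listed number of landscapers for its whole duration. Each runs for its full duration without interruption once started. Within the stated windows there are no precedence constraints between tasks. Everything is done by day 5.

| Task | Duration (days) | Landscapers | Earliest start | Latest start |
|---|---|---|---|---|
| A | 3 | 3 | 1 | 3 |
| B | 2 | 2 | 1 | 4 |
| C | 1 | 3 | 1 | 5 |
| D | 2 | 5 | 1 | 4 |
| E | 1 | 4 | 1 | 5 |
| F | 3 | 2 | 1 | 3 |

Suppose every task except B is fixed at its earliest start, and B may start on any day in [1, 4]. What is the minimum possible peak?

B@1: d1:19  d2:12  d3:5  d4:0  d5:0 → peak 19
B@2: d1:17  d2:12  d3:7  d4:0  d5:0 → peak 17
B@3: d1:17  d2:10  d3:7  d4:2  d5:0 → peak 17
B@4: d1:17  d2:10  d3:5  d4:2  d5:2 → peak 17
Best is B@2, peak 17.

17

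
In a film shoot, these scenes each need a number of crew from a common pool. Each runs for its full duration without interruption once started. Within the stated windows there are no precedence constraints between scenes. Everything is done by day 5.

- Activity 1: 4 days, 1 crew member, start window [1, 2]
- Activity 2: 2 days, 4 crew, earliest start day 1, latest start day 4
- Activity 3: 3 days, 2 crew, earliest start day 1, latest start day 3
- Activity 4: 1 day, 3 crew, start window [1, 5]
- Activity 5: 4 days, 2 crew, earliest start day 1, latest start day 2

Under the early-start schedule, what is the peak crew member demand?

12

Early-start schedule: Activity 1@1, Activity 2@1, Activity 3@1, Activity 4@1, Activity 5@1.
Load per day: day 1: 12, day 2: 9, day 3: 5, day 4: 3, day 5: 0.
Peak is 12.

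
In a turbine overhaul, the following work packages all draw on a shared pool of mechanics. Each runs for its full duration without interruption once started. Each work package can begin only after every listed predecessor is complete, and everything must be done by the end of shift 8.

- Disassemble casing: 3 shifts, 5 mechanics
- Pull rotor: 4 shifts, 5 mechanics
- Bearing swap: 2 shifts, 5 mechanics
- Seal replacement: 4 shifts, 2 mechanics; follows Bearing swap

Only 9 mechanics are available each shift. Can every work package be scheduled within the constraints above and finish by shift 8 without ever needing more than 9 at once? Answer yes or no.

no

The minimum achievable peak is 10; 9 < 10, so no feasible schedule stays within the cap.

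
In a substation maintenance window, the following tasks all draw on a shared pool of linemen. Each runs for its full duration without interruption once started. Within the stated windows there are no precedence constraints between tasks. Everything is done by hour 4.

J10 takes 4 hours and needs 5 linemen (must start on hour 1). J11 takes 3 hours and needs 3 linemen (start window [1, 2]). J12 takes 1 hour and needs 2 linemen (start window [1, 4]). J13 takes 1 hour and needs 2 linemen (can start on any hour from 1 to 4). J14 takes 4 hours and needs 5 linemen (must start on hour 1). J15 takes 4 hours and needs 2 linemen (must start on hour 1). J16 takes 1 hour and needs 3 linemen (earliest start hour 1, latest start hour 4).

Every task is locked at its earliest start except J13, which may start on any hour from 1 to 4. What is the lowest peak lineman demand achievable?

20

J13@1: h1:22  h2:15  h3:15  h4:12 → peak 22
J13@2: h1:20  h2:17  h3:15  h4:12 → peak 20
J13@3: h1:20  h2:15  h3:17  h4:12 → peak 20
J13@4: h1:20  h2:15  h3:15  h4:14 → peak 20
Best is J13@2, peak 20.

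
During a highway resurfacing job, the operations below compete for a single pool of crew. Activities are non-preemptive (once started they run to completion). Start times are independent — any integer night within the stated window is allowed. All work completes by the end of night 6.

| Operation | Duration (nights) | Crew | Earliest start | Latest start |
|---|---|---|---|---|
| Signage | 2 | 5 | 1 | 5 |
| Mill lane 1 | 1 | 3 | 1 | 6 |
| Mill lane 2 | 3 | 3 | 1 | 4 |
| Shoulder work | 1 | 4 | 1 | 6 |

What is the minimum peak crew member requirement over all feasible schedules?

6

Early-start (Signage@1, Mill lane 1@1, Mill lane 2@1, Shoulder work@1) gives peak 15: n1:15  n2:8  n3:3  n4:0  n5:0  n6:0.
Shift Mill lane 1→3, Mill lane 2→3, Shoulder work→6.
Schedule Signage@1, Mill lane 1@3, Mill lane 2@3, Shoulder work@6: n1:5  n2:5  n3:6  n4:3  n5:3  n6:4 — peak 6.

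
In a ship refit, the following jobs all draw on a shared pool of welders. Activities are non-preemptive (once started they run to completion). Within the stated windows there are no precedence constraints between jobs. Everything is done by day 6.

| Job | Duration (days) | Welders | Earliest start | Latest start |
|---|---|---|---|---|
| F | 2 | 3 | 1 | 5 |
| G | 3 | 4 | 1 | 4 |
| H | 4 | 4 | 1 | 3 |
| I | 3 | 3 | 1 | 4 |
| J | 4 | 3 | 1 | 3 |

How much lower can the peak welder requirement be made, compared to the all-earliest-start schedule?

Early-start peak: d1:17  d2:17  d3:14  d4:7  d5:0  d6:0 ⇒ 17.
Leveled (F@1, G@1, H@1, I@4, J@3): d1:11  d2:11  d3:11  d4:10  d5:6  d6:6 ⇒ 11.
Reduction 17 − 11 = 6.

6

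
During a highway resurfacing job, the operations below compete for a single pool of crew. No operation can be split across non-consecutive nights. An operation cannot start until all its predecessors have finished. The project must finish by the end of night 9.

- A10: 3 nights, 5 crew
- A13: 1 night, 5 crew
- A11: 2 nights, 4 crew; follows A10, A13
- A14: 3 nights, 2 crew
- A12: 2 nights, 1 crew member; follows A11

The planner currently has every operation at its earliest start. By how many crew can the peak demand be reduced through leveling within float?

Early-start peak: n1:12  n2:7  n3:7  n4:4  n5:4  n6:1  n7:1  n8:0  n9:0 ⇒ 12.
Leveled (A10@1, A13@4, A11@5, A14@7, A12@7): n1:5  n2:5  n3:5  n4:5  n5:4  n6:4  n7:3  n8:3  n9:2 ⇒ 5.
Reduction 12 − 5 = 7.

7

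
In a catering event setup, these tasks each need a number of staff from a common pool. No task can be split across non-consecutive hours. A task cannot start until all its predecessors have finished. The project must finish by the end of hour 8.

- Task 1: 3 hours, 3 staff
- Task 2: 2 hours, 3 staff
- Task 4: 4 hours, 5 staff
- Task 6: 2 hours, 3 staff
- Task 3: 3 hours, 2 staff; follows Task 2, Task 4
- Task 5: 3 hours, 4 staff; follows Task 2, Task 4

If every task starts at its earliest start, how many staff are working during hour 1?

At early start, hour 1 has: Task 1, Task 2, Task 4, Task 6.
Demand: 3 + 3 + 5 + 3 = 14.

14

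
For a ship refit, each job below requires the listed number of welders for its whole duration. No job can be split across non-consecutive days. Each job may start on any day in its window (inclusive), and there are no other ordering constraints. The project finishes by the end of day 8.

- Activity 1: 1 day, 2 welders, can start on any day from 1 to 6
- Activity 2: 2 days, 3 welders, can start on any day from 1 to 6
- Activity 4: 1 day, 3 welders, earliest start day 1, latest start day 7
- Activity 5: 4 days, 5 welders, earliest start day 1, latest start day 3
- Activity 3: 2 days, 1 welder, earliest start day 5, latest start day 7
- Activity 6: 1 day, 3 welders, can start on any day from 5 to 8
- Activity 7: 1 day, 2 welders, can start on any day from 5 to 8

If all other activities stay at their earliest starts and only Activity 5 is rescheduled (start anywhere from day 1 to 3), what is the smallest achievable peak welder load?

11

Activity 5@1: d1:13  d2:8  d3:5  d4:5  d5:6  d6:1  d7:0  d8:0 → peak 13
Activity 5@2: d1:8  d2:8  d3:5  d4:5  d5:11  d6:1  d7:0  d8:0 → peak 11
Activity 5@3: d1:8  d2:3  d3:5  d4:5  d5:11  d6:6  d7:0  d8:0 → peak 11
Best is Activity 5@2, peak 11.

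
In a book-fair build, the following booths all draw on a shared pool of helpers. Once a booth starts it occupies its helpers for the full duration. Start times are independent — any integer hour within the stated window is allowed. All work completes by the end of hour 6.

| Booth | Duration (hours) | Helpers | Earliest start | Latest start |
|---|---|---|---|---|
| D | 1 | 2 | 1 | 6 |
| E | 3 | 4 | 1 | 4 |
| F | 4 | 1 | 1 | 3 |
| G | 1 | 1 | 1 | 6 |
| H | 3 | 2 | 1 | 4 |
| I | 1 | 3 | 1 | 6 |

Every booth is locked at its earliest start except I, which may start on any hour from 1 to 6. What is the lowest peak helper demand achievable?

I@1: h1:13  h2:7  h3:7  h4:1  h5:0  h6:0 → peak 13
I@2: h1:10  h2:10  h3:7  h4:1  h5:0  h6:0 → peak 10
I@3: h1:10  h2:7  h3:10  h4:1  h5:0  h6:0 → peak 10
I@4: h1:10  h2:7  h3:7  h4:4  h5:0  h6:0 → peak 10
I@5: h1:10  h2:7  h3:7  h4:1  h5:3  h6:0 → peak 10
I@6: h1:10  h2:7  h3:7  h4:1  h5:0  h6:3 → peak 10
Best is I@2, peak 10.

10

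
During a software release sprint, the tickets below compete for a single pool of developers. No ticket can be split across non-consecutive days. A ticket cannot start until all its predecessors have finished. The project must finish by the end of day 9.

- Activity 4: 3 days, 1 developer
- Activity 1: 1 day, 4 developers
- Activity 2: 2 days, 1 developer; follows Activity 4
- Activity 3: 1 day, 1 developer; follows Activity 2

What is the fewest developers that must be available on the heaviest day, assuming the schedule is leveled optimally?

4

Early-start (Activity 4@1, Activity 1@1, Activity 2@4, Activity 3@6) gives peak 5: d1:5  d2:1  d3:1  d4:1  d5:1  d6:1  d7:0  d8:0  d9:0.
Shift Activity 1→4, Activity 2→5, Activity 3→7.
Schedule Activity 4@1, Activity 1@4, Activity 2@5, Activity 3@7: d1:1  d2:1  d3:1  d4:4  d5:1  d6:1  d7:1  d8:0  d9:0 — peak 4.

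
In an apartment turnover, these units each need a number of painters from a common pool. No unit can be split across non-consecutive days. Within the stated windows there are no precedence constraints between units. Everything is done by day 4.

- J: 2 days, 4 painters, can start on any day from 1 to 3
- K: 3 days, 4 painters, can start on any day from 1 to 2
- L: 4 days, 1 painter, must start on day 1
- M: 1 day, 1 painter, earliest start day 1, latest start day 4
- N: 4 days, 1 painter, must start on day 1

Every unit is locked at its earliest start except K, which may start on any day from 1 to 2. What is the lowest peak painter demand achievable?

10

K@1: d1:11  d2:10  d3:6  d4:2 → peak 11
K@2: d1:7  d2:10  d3:6  d4:6 → peak 10
Best is K@2, peak 10.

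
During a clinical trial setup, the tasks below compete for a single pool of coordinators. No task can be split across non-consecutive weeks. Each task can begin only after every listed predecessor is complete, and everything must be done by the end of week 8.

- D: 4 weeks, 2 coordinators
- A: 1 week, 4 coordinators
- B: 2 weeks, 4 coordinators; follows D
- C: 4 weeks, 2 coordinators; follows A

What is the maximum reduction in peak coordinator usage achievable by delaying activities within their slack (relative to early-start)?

Early-start peak: w1:6  w2:4  w3:4  w4:4  w5:6  w6:4  w7:0  w8:0 ⇒ 6.
Leveled (D@2, A@1, B@6, C@2): w1:4  w2:4  w3:4  w4:4  w5:4  w6:4  w7:4  w8:0 ⇒ 4.
Reduction 6 − 4 = 2.

2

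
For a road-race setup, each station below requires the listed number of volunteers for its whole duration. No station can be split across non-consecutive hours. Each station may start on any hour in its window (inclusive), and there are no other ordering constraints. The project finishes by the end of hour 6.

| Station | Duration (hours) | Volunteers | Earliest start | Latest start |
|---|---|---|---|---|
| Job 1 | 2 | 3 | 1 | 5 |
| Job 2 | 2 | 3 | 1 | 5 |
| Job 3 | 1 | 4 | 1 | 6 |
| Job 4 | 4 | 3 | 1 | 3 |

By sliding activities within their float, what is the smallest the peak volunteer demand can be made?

Early-start (Job 1@1, Job 2@1, Job 3@1, Job 4@1) gives peak 13: h1:13  h2:9  h3:3  h4:3  h5:0  h6:0.
Shift Job 2→3, Job 3→5.
Schedule Job 1@1, Job 2@3, Job 3@5, Job 4@1: h1:6  h2:6  h3:6  h4:6  h5:4  h6:0 — peak 6.

6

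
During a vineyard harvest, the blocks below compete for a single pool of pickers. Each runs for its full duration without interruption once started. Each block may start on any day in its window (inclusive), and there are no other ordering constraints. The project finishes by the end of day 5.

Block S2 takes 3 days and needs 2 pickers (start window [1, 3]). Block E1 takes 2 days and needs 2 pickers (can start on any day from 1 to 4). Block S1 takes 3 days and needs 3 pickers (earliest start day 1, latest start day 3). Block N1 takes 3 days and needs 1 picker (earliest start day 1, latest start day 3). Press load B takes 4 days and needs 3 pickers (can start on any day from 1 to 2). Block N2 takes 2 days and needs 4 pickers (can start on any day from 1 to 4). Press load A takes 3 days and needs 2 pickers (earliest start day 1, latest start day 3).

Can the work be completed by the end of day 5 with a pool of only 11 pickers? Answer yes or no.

Schedule Block S2@1, Block E1@1, Block S1@1, Block N1@1, Press load B@1, Block N2@4, Press load A@3: d1:11  d2:11  d3:11  d4:9  d5:6 — peak 11 ≤ 11.

yes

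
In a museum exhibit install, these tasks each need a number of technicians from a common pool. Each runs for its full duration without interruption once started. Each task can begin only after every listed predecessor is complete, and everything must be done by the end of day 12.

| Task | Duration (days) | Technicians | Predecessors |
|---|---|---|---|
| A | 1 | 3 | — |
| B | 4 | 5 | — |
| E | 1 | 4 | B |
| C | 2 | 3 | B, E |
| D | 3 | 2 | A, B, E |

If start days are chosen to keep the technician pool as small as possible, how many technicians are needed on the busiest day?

Early-start (A@1, B@1, E@5, C@6, D@6) gives peak 8: d1:8  d2:5  d3:5  d4:5  d5:4  d6:5  d7:5  d8:2  d9:0  d10:0  d11:0  d12:0.
Shift B→2, E→6, C→7, D→7.
Schedule A@1, B@2, E@6, C@7, D@7: d1:3  d2:5  d3:5  d4:5  d5:5  d6:4  d7:5  d8:5  d9:2  d10:0  d11:0  d12:0 — peak 5.

5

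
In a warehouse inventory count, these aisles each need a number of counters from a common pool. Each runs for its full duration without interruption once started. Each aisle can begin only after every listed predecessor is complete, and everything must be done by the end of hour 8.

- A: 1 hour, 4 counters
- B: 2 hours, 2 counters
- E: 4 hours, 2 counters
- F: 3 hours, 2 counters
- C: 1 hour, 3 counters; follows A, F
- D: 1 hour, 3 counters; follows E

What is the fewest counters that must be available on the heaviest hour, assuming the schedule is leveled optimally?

4

Early-start (A@1, B@1, E@1, F@1, C@4, D@5) gives peak 10: h1:10  h2:6  h3:4  h4:5  h5:3  h6:0  h7:0  h8:0.
Shift B→2, E→2, F→4, C→7, D→8.
Schedule A@1, B@2, E@2, F@4, C@7, D@8: h1:4  h2:4  h3:4  h4:4  h5:4  h6:2  h7:3  h8:3 — peak 4.
Total counter-hours = 28 over 8 hours ⇒ peak ≥ ⌈28/8⌉ = 4, so 4 is optimal.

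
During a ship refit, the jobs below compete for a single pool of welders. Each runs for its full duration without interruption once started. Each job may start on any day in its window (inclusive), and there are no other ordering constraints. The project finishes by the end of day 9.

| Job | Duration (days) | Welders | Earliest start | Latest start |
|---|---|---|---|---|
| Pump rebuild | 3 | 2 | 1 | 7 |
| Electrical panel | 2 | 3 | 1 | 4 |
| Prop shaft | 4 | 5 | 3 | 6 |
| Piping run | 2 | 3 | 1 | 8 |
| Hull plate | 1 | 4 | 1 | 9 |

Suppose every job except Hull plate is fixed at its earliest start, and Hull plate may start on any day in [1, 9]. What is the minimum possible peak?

8

Hull plate@1: d1:12  d2:8  d3:7  d4:5  d5:5  d6:5  d7:0  d8:0  d9:0 → peak 12
Hull plate@2: d1:8  d2:12  d3:7  d4:5  d5:5  d6:5  d7:0  d8:0  d9:0 → peak 12
Hull plate@3: d1:8  d2:8  d3:11  d4:5  d5:5  d6:5  d7:0  d8:0  d9:0 → peak 11
Hull plate@4: d1:8  d2:8  d3:7  d4:9  d5:5  d6:5  d7:0  d8:0  d9:0 → peak 9
Hull plate@5: d1:8  d2:8  d3:7  d4:5  d5:9  d6:5  d7:0  d8:0  d9:0 → peak 9
Hull plate@6: d1:8  d2:8  d3:7  d4:5  d5:5  d6:9  d7:0  d8:0  d9:0 → peak 9
Hull plate@7: d1:8  d2:8  d3:7  d4:5  d5:5  d6:5  d7:4  d8:0  d9:0 → peak 8
Hull plate@8: d1:8  d2:8  d3:7  d4:5  d5:5  d6:5  d7:0  d8:4  d9:0 → peak 8
Hull plate@9: d1:8  d2:8  d3:7  d4:5  d5:5  d6:5  d7:0  d8:0  d9:4 → peak 8
Best is Hull plate@7, peak 8.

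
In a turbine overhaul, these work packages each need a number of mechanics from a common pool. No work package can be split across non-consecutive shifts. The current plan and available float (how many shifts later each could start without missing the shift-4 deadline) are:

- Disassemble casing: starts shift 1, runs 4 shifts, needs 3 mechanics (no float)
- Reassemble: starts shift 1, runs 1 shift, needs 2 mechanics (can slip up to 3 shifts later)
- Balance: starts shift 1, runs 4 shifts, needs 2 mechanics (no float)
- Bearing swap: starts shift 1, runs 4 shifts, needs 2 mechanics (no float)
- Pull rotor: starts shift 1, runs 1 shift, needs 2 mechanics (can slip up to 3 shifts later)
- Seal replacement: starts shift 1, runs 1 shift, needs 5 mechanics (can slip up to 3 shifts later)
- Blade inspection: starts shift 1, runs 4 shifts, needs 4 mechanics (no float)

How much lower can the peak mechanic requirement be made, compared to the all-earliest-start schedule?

Early-start peak: s1:20  s2:11  s3:11  s4:11 ⇒ 20.
Leveled (Disassemble casing@1, Reassemble@1, Balance@1, Bearing swap@1, Pull rotor@1, Seal replacement@2, Blade inspection@1): s1:15  s2:16  s3:11  s4:11 ⇒ 16.
Reduction 20 − 16 = 4.

4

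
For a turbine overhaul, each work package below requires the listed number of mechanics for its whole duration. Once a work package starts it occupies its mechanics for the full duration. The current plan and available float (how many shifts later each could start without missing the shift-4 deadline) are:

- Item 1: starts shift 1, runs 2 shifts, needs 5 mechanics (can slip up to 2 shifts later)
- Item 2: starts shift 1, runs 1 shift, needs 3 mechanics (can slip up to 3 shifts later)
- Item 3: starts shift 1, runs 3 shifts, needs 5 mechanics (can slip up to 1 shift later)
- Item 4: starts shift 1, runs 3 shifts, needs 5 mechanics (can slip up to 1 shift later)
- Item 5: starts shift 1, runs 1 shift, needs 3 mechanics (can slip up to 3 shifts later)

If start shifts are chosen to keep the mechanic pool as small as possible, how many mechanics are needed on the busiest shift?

15

Early-start (Item 1@1, Item 2@1, Item 3@1, Item 4@1, Item 5@1) gives peak 21: s1:21  s2:15  s3:10  s4:0.
Shift Item 4→2, Item 5→3.
Schedule Item 1@1, Item 2@1, Item 3@1, Item 4@2, Item 5@3: s1:13  s2:15  s3:13  s4:5 — peak 15.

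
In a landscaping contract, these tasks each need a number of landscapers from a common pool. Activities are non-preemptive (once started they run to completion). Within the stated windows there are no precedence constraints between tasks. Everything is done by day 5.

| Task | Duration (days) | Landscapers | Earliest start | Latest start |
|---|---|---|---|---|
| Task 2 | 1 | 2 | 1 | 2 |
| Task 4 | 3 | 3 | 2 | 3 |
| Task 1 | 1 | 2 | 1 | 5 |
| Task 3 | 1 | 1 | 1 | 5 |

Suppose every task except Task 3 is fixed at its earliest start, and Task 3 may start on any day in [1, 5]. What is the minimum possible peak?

4

Task 3@1: d1:5  d2:3  d3:3  d4:3  d5:0 → peak 5
Task 3@2: d1:4  d2:4  d3:3  d4:3  d5:0 → peak 4
Task 3@3: d1:4  d2:3  d3:4  d4:3  d5:0 → peak 4
Task 3@4: d1:4  d2:3  d3:3  d4:4  d5:0 → peak 4
Task 3@5: d1:4  d2:3  d3:3  d4:3  d5:1 → peak 4
Best is Task 3@2, peak 4.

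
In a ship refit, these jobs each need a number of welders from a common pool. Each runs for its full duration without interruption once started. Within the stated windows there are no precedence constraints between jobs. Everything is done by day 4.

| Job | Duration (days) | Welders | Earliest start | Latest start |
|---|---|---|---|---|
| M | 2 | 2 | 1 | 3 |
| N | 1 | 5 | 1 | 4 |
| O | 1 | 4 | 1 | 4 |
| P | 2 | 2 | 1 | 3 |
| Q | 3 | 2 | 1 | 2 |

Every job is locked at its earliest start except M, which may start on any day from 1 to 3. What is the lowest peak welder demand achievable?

13

M@1: d1:15  d2:6  d3:2  d4:0 → peak 15
M@2: d1:13  d2:6  d3:4  d4:0 → peak 13
M@3: d1:13  d2:4  d3:4  d4:2 → peak 13
Best is M@2, peak 13.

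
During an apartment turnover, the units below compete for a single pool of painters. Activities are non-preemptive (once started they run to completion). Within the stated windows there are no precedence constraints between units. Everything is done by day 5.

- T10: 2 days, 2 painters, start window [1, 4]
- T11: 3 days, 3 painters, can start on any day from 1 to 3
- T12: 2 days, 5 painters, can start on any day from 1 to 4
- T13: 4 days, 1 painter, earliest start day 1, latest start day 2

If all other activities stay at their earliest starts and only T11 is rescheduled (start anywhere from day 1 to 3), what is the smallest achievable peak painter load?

T11@1: d1:11  d2:11  d3:4  d4:1  d5:0 → peak 11
T11@2: d1:8  d2:11  d3:4  d4:4  d5:0 → peak 11
T11@3: d1:8  d2:8  d3:4  d4:4  d5:3 → peak 8
Best is T11@3, peak 8.

8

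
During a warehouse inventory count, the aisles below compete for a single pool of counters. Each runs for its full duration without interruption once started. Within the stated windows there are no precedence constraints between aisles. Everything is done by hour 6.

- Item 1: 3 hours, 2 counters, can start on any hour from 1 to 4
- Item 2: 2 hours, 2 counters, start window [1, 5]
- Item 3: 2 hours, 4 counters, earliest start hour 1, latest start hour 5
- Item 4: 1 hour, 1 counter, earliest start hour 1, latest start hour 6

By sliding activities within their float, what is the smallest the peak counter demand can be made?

Early-start (Item 1@1, Item 2@1, Item 3@1, Item 4@1) gives peak 9: h1:9  h2:8  h3:2  h4:0  h5:0  h6:0.
Shift Item 3→4, Item 4→3.
Schedule Item 1@1, Item 2@1, Item 3@4, Item 4@3: h1:4  h2:4  h3:3  h4:4  h5:4  h6:0 — peak 4.
Total counter-hours = 19 over 6 hours ⇒ peak ≥ ⌈19/6⌉ = 4, so 4 is optimal.

4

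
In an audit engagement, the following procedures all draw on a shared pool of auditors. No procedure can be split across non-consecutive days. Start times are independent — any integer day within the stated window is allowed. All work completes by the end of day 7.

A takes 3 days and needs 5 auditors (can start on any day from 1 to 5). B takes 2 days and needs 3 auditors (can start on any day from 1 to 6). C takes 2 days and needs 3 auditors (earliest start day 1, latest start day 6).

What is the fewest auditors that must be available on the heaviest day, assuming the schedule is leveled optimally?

5

Early-start (A@1, B@1, C@1) gives peak 11: d1:11  d2:11  d3:5  d4:0  d5:0  d6:0  d7:0.
Shift B→4, C→6.
Schedule A@1, B@4, C@6: d1:5  d2:5  d3:5  d4:3  d5:3  d6:3  d7:3 — peak 5.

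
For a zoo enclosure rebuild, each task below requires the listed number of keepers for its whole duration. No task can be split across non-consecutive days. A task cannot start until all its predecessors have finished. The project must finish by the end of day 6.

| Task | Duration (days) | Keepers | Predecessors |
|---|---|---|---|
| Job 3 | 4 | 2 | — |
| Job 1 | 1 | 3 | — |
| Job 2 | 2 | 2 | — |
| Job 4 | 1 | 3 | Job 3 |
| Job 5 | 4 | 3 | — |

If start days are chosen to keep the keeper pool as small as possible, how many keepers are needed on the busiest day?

Early-start (Job 3@1, Job 1@1, Job 2@1, Job 4@5, Job 5@1) gives peak 10: d1:10  d2:7  d3:5  d4:5  d5:3  d6:0.
Shift Job 2→5, Job 4→6, Job 5→2.
Schedule Job 3@1, Job 1@1, Job 2@5, Job 4@6, Job 5@2: d1:5  d2:5  d3:5  d4:5  d5:5  d6:5 — peak 5.
Total keeper-days = 30 over 6 days ⇒ peak ≥ ⌈30/6⌉ = 5, so 5 is optimal.

5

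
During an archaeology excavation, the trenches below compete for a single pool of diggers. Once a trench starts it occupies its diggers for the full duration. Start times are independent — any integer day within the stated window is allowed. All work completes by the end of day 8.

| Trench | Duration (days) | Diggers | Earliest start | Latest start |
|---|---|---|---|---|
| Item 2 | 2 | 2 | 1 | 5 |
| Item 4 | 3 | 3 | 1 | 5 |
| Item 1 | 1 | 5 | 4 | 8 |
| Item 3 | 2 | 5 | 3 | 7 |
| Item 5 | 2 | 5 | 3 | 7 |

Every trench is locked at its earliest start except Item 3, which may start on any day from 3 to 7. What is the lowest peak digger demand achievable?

10

Item 3@3: d1:5  d2:5  d3:13  d4:15  d5:0  d6:0  d7:0  d8:0 → peak 15
Item 3@4: d1:5  d2:5  d3:8  d4:15  d5:5  d6:0  d7:0  d8:0 → peak 15
Item 3@5: d1:5  d2:5  d3:8  d4:10  d5:5  d6:5  d7:0  d8:0 → peak 10
Item 3@6: d1:5  d2:5  d3:8  d4:10  d5:0  d6:5  d7:5  d8:0 → peak 10
Item 3@7: d1:5  d2:5  d3:8  d4:10  d5:0  d6:0  d7:5  d8:5 → peak 10
Best is Item 3@5, peak 10.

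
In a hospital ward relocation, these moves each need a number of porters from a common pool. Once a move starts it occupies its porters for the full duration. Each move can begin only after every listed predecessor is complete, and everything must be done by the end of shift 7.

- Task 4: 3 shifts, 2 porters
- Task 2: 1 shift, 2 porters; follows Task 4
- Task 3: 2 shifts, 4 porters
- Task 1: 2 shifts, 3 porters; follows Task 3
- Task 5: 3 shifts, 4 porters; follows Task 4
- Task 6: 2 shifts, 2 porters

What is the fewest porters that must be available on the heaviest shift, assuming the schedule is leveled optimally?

6

Early-start (Task 4@1, Task 2@4, Task 3@1, Task 1@3, Task 5@4, Task 6@1) gives peak 9: s1:8  s2:8  s3:5  s4:9  s5:4  s6:4  s7:0.
Shift Task 5→5, Task 6→5.
Schedule Task 4@1, Task 2@4, Task 3@1, Task 1@3, Task 5@5, Task 6@5: s1:6  s2:6  s3:5  s4:5  s5:6  s6:6  s7:4 — peak 6.
Total porter-shifts = 38 over 7 shifts ⇒ peak ≥ ⌈38/7⌉ = 6, so 6 is optimal.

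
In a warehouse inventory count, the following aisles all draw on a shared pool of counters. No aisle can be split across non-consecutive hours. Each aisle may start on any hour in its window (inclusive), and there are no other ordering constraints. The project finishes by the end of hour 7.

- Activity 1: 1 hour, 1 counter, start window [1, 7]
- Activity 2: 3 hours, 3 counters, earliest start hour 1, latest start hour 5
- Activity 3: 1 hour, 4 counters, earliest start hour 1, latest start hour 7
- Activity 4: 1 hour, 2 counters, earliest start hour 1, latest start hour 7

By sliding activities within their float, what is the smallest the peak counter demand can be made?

4

Early-start (Activity 1@1, Activity 2@1, Activity 3@1, Activity 4@1) gives peak 10: h1:10  h2:3  h3:3  h4:0  h5:0  h6:0  h7:0.
Shift Activity 3→4, Activity 4→5.
Schedule Activity 1@1, Activity 2@1, Activity 3@4, Activity 4@5: h1:4  h2:3  h3:3  h4:4  h5:2  h6:0  h7:0 — peak 4.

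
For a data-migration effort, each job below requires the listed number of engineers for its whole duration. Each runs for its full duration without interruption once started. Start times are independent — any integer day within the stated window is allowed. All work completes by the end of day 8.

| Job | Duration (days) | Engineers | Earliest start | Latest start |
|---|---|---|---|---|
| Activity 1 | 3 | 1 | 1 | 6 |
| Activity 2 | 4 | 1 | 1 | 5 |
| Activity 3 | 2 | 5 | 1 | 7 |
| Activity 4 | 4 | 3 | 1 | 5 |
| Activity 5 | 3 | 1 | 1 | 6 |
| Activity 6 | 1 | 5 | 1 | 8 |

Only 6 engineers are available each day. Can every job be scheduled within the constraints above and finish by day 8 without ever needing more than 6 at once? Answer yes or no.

yes

Schedule Activity 1@1, Activity 2@1, Activity 3@5, Activity 4@1, Activity 5@1, Activity 6@7: d1:6  d2:6  d3:6  d4:4  d5:5  d6:5  d7:5  d8:0 — peak 6 ≤ 6.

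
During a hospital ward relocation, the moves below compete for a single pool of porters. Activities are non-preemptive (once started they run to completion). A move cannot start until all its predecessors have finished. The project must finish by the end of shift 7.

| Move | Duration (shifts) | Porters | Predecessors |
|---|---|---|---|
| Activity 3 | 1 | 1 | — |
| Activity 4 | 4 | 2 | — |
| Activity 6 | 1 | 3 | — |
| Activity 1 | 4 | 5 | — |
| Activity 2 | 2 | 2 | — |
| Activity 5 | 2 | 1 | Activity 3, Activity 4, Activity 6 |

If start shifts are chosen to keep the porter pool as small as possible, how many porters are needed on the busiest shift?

7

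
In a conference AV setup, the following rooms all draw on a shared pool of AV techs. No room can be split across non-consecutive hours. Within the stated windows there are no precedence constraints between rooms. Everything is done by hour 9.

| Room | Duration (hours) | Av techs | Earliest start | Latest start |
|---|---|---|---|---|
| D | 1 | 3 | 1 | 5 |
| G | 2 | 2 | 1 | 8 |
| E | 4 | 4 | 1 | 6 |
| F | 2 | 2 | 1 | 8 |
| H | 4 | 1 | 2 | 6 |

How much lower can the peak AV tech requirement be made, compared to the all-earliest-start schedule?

7

Early-start peak: h1:11  h2:9  h3:5  h4:5  h5:1  h6:0  h7:0  h8:0  h9:0 ⇒ 11.
Leveled (D@1, G@2, E@6, F@4, H@2): h1:3  h2:3  h3:3  h4:3  h5:3  h6:4  h7:4  h8:4  h9:4 ⇒ 4.
Reduction 11 − 4 = 7.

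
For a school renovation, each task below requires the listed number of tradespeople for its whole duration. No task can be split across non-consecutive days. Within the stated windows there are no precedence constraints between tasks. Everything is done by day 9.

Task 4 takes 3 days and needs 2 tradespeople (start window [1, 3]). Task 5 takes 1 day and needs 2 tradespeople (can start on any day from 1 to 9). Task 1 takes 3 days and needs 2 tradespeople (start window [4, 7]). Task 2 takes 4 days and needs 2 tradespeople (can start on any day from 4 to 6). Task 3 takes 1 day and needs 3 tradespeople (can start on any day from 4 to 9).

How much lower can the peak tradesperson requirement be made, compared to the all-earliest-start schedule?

3

Early-start peak: d1:4  d2:2  d3:2  d4:7  d5:4  d6:4  d7:2  d8:0  d9:0 ⇒ 7.
Leveled (Task 4@1, Task 5@1, Task 1@4, Task 2@4, Task 3@8): d1:4  d2:2  d3:2  d4:4  d5:4  d6:4  d7:2  d8:3  d9:0 ⇒ 4.
Reduction 7 − 4 = 3.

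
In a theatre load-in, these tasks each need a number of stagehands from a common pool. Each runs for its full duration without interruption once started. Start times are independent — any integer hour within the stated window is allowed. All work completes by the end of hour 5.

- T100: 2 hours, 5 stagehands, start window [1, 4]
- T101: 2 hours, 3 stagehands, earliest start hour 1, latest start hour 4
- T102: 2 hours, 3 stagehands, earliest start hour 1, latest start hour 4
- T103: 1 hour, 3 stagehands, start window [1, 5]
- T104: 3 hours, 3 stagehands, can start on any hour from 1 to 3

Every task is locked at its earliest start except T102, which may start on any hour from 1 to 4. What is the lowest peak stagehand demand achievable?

T102@1: h1:17  h2:14  h3:3  h4:0  h5:0 → peak 17
T102@2: h1:14  h2:14  h3:6  h4:0  h5:0 → peak 14
T102@3: h1:14  h2:11  h3:6  h4:3  h5:0 → peak 14
T102@4: h1:14  h2:11  h3:3  h4:3  h5:3 → peak 14
Best is T102@2, peak 14.

14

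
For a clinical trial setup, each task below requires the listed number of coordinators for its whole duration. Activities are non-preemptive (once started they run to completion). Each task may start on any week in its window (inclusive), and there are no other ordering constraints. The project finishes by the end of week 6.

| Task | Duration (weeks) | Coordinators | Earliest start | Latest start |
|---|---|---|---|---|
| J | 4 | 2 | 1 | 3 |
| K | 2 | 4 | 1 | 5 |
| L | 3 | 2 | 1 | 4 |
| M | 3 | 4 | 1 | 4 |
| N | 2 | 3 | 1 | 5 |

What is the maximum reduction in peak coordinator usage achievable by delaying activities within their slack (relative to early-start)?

7

Early-start peak: w1:15  w2:15  w3:8  w4:2  w5:0  w6:0 ⇒ 15.
Leveled (J@1, K@1, L@1, M@3, N@5): w1:8  w2:8  w3:8  w4:6  w5:7  w6:3 ⇒ 8.
Reduction 15 − 8 = 7.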